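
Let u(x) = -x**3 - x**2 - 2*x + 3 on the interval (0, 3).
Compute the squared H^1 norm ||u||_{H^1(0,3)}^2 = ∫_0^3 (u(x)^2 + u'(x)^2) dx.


||u||_{H^1}^2 = 110973/70

The H^1 norm (squared) on an interval (0, L) is
  ||u||_{H^1}^2 = ∫_0^L u(x)^2 dx + ∫_0^L u'(x)^2 dx.
Compute u'(x) = -3*x**2 - 2*x - 2.
Then u(x)^2 = x**6 + 2*x**5 + 5*x**4 - 2*x**3 - 2*x**2 - 12*x + 9 and u'(x)^2 = 9*x**4 + 12*x**3 + 16*x**2 + 8*x + 4.
Integrate each monomial from 0 to 3 using ∫_0^3 c·x^n dx = c·3^(n+1)/(n+1):
  ∫_0^3 u(x)^2 dx = ∫_0^3 (x^6 + 2*x^5 + 5*x^4 - 2*x^3 - 2*x^2 - 12*x + 9) dx. Term by term:
    ∫_0^3 x^6 dx = 2187/7;  ∫_0^3 2*x^5 dx = 243;  ∫_0^3 5*x^4 dx = 243;
    ∫_0^3 -2*x^3 dx = -81/2;  ∫_0^3 -2*x^2 dx = -18;  ∫_0^3 -12*x dx = -54;
    ∫_0^3 9 dx = 27.
  Sum: 2187/7 + 243 + 243 − 81/2 − 18 − 54 + 27 = 9981/14.
  ∫_0^3 u'(x)^2 dx = ∫_0^3 (9*x^4 + 12*x^3 + 16*x^2 + 8*x + 4) dx. Term by term:
    ∫_0^3 9*x^4 dx = 2187/5;  ∫_0^3 12*x^3 dx = 243;  ∫_0^3 16*x^2 dx = 144;
    ∫_0^3 8*x dx = 36;  ∫_0^3 4 dx = 12.
  Sum: 2187/5 + 243 + 144 + 36 + 12 = 4362/5.
Adding: ||u||_{H^1}^2 = 9981/14 + 4362/5 = 110973/70.


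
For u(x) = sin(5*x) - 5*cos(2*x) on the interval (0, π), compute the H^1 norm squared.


||u||_{H^1(0,π)}^2 = -500/21 + 151*π/2

u'(x) = 10*sin(2*x) + 5*cos(5*x).
Expand u² and (u')² and integrate term by term on (0, π), using: for integers n ≥ 1, ∫_0^π sin²(nx) dx = ∫_0^π cos²(nx) dx = π/2; for n ≠ n', ∫_0^π sin(nx)sin(n'x) dx = ∫_0^π cos(nx)cos(n'x) dx = 0; and by product-to-sum, ∫_0^π sin(nx)cos(n'x) dx = ½∫_0^π [sin((n+n')x) + sin((n−n')x)] dx, which is 0 when n+n' is even and 2n/(n²−n'²) when n+n' is odd (it need not vanish on (0, π)).
  u² squared terms: (-5)²·∫cos(2x)² dx = 25·π/2 = 25*π/2;  (1)²·∫sin(5x)² dx = 1·π/2 = π/2.
  u² cross terms: 2·(-5)·(1)·∫cos(2x)·sin(5x) dx = -10·(10/21) = -100/21.
  So ∫_0^π u² dx = 25*π/2 + π/2 − 100/21 = -100/21 + 13*π.
  (u')² squared terms: (5)²·∫cos(5x)² dx = 25·π/2 = 25*π/2;  (10)²·∫sin(2x)² dx = 100·π/2 = 50*π.
  (u')² cross terms: 2·(5)·(10)·∫cos(5x)·sin(2x) dx = 100·(-4/21) = -400/21.
  So ∫_0^π (u')² dx = 25*π/2 + 50*π − 400/21 = -400/21 + 125*π/2.
||u||_{H^1}^2 = (-100/21 + 13*π) + (-400/21 + 125*π/2) = -500/21 + 151*π/2.


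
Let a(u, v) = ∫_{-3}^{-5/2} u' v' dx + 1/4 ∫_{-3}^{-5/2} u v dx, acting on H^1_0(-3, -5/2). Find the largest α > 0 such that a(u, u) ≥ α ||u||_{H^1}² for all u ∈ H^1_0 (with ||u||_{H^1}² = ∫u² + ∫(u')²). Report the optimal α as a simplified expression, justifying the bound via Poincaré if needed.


α = (1 + 16*π^2)/(4*(1 + 4*π^2))

Coercivity of a(·,·) on H^1_0(-3, -5/2) means a(u, u) ≥ α ||u||_{H^1}² for every u ∈ H^1_0.
The interval has length L = 1/2, and Poincaré/coercivity depend only on L. Here a(u, u) = ∫(u')² + (1/4)·∫u².
Here 0 < c = 1/4 < 1. The condition a(u,u) ≥ α||u||_{H^1}² reads (1−α)∫(u')² ≥ (α−c)∫u². Any admissible α is ≤ 1 (rapidly oscillating u have ∫u²/∫(u')² → 0), and α = 1 would force 0 ≥ (1−c)∫u², impossible since c < 1; so 1−α > 0. By the sharp Poincaré inequality on H^1_0 of an interval of length L, ∫(u')² ≥ (π/L)²∫u² with equality for the first sine mode sin(π(x−x₀)/L) (x₀ the left endpoint), so the inequality holds for all u iff (1−α)(π/L)² ≥ α − c, i.e. α ≤ ((π/L)² + c)/((π/L)² + 1) = (1 + c(L/π)²)/(1 + (L/π)²). With (π/L)² = 4*π^2 and c = 1/4, the largest admissible constant is α = ((π/L)² + c)/((π/L)² + 1).
Simplifying, α = (1 + 16*π^2)/(4*(1 + 4*π^2)).


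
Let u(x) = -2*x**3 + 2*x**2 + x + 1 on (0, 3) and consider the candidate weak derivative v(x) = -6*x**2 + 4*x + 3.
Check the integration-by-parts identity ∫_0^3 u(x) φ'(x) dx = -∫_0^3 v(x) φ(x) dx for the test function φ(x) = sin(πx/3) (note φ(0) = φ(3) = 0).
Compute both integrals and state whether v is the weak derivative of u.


LHS = -648/π^3 + 120/π, RHS = -648/π^3 + 108/π. No, v is not the weak derivative of u.

u(x) = -2*x**3 + 2*x**2 + x + 1, classical derivative u'(x) = -6*x**2 + 4*x + 1.
φ(x) = sin(πx/3), so φ'(x) = π*cos(π*x/3)/3.
Note φ(0) = φ(3) = 0, so the boundary term u·φ vanishes.
LHS = ∫_0^3 u(x) φ'(x) dx = ∫_0^3 (-2*π*x^3*cos(π*x/3)/3 + 2*π*x^2*cos(π*x/3)/3 + π*x*cos(π*x/3)/3 + π*cos(π*x/3)/3) dx. Term by term:
  ∫_0^3 π*cos(π*x/3)/3 dx = 0;  ∫_0^3 -2*π*x^3*cos(π*x/3)/3 dx = -648/π^3 + 162/π;  ∫_0^3 π*x*cos(π*x/3)/3 dx = -6/π;
  ∫_0^3 2*π*x^2*cos(π*x/3)/3 dx = -36/π.
Sum: 0 + -648/π^3 + 162/π − 6/π − 36/π = -648/π^3 + 120/π.
So LHS = -648/π^3 + 120/π.
∫_0^3 v(x) φ(x) dx = ∫_0^3 (-6*x^2*sin(π*x/3) + 4*x*sin(π*x/3) + 3*sin(π*x/3)) dx. Term by term:
  ∫_0^3 3*sin(π*x/3) dx = 18/π;  ∫_0^3 -6*x^2*sin(π*x/3) dx = -162/π + 648/π^3;  ∫_0^3 4*x*sin(π*x/3) dx = 36/π.
Sum: 18/π + -162/π + 648/π^3 + 36/π = -108/π + 648/π^3.
So RHS = -∫_0^3 v(x) φ(x) dx = -648/π^3 + 108/π.
LHS − RHS = 12/π ≠ 0, so the identity fails.
(For a valid weak derivative the identity must hold for EVERY test function, in particular this one. The failure shows v is NOT the weak derivative of u.)
Correct weak derivative would be u'(x) = -6*x**2 + 4*x + 1.


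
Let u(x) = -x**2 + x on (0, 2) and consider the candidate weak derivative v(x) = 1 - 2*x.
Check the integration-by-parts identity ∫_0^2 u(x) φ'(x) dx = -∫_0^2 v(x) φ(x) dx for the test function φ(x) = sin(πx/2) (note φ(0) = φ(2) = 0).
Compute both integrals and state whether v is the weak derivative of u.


LHS = 4/π, RHS = 4/π. Yes, v = u' weakly.

u(x) = -x**2 + x, classical derivative u'(x) = 1 - 2*x.
φ(x) = sin(πx/2), so φ'(x) = π*cos(π*x/2)/2.
Note φ(0) = φ(2) = 0, so the boundary term u·φ vanishes.
LHS = ∫_0^2 u(x) φ'(x) dx = ∫_0^2 (-π*x^2*cos(π*x/2)/2 + π*x*cos(π*x/2)/2) dx. Term by term:
  ∫_0^2 π*x*cos(π*x/2)/2 dx = -4/π;  ∫_0^2 -π*x^2*cos(π*x/2)/2 dx = 8/π.
Sum: -4/π + 8/π = 4/π.
So LHS = 4/π.
∫_0^2 v(x) φ(x) dx = ∫_0^2 (-2*x*sin(π*x/2) + sin(π*x/2)) dx. Term by term:
  ∫_0^2 -2*x*sin(π*x/2) dx = -8/π;  ∫_0^2 sin(π*x/2) dx = 4/π.
Sum: -8/π + 4/π = -4/π.
So RHS = -∫_0^2 v(x) φ(x) dx = 4/π.
LHS = RHS, so the identity holds for this test φ.
Moreover u is smooth here and v(x) = u'(x) = 1 - 2*x pointwise, so the identity holds for every test function. Hence v is the weak derivative of u.


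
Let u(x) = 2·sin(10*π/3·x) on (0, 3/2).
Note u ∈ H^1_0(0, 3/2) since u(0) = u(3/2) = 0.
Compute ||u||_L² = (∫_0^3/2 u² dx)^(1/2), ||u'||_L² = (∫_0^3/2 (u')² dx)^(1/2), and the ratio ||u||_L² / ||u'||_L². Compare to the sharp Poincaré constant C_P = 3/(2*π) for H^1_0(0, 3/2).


||u||_L² / ||u'||_L² = 3/(10*π) < C_P = 3/(2*π).

u(x) = 2·sin(10*π/3·x), so u'(x) = 20*π*cos(10*π*x/3)/3.
Writing u(x) = A·sin(kπx/L) with A = 2 and k = 5, use ∫_0^L sin²(kπx/L) dx = L/2 and ∫_0^L cos²(kπx/L) dx = L/2.
u² = 4·sin²(10*π/3·x) and (u')² = 400*π^2/9·cos²(10*π/3·x), and each of sin², cos² integrates to L/2 = 3/4 over (0, 3/2).
∫_0^3/2 u² dx = 3, so ||u||_L² = sqrt(3).
∫_0^3/2 (u')² dx = 100*π^2/3, so ||u'||_L² = 10*sqrt(3)*π/3.
Ratio ||u||_L² / ||u'||_L² = 3/(10*π).
Sharp Poincaré constant on H^1_0(0, 3/2) is C_P = L/π = 3/(2*π), achieved by sin(2*π/3·x).
This is the k = 5 harmonic; the ratio L/(kπ) is strictly less than C_P = L/π, consistent with the sharp inequality ||u||_L² ≤ C_P ||u'||_L².


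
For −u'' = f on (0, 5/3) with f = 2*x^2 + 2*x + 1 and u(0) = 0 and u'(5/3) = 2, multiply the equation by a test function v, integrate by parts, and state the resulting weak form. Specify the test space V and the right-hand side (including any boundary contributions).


V = {v ∈ H^1(0, 5/3) : v(0) = 0} (test functions vanish at x = 0 where u is specified); weak form: ∫_0^5/3 u'v' dx = ∫_0^5/3 (2*x^2 + 2*x + 1) v dx + 2·v(5/3) for all v ∈ V.

Multiply both sides by a test function v and integrate from 0 to 5/3:
  ∫_0^5/3 −u''(x) v(x) dx = ∫_0^5/3 f(x) v(x) dx.
Integrate the LHS by parts once:
  ∫_0^5/3 −u'' v dx = −[u'(x) v(x)]_0^5/3 + ∫_0^5/3 u'(x) v'(x) dx.
Thus ∫_0^5/3 u'(x) v'(x) dx = ∫_0^5/3 f(x) v(x) dx + [u'(x) v(x)]_0^5/3.
Choose V so that boundary terms are either known or forced to vanish.
Mixed BC: u(0) = 0 (Dirichlet) and u'(5/3) = 2 (Neumann). Define V = {v ∈ H^1(0, 5/3) : v(0) = 0}. Then [u' v]_0^5/3 = u'(5/3)·v(5/3) − u'(0)·0 = 2·v(5/3).
Weak formulation: find u (satisfying any essential BC) such that ∫_0^5/3 u'(x) v'(x) dx = ∫_0^5/3 f v dx + 2·v(5/3) for all v ∈ V (Dirichlet at 0 absorbed into V; Neumann datum at x = 5/3 contributes the boundary term).
Substituting f(x) = 2*x^2 + 2*x + 1, the right-hand side is ∫_0^5/3 (2*x^2 + 2*x + 1) v dx + 2·v(5/3).


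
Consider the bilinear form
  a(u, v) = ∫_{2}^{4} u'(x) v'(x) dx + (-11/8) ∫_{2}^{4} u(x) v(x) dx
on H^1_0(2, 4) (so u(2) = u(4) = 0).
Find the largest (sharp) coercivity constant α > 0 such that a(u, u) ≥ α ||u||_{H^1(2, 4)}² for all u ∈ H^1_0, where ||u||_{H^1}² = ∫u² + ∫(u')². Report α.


α = (-11/2 + π^2)/(4 + π^2)

Coercivity of a(·,·) on H^1_0(2, 4) means a(u, u) ≥ α ||u||_{H^1}² for every u ∈ H^1_0.
The interval has length L = 2, and Poincaré/coercivity depend only on L. Here a(u, u) = ∫(u')² + (-11/8)·∫u².
Here c = -11/8 < 0 with |c| < (π/L)² = π^2/4, so coercivity still holds. The condition a(u,u) ≥ α||u||_{H^1}² reads (1−α)∫(u')² ≥ (α−c)∫u². Any admissible α is ≤ 1 (rapidly oscillating u have ∫u²/∫(u')² → 0), and α = 1 would force 0 ≥ (1−c)∫u², impossible since c < 1; so 1−α > 0. By the sharp Poincaré inequality on H^1_0 of an interval of length L, ∫(u')² ≥ (π/L)²∫u² with equality for the first sine mode sin(π(x−x₀)/L) (x₀ the left endpoint), so the inequality holds for all u iff (1−α)(π/L)² ≥ α − c, i.e. α ≤ ((π/L)² + c)/((π/L)² + 1) = (1 + c(L/π)²)/(1 + (L/π)²). (Direct route, valid since c ≤ 0: Poincaré gives c∫u² ≥ c(L/π)²∫(u')², so a(u,u) ≥ (1 + c(L/π)²)∫(u')², while ||u||_{H^1}² ≤ (1 + (L/π)²)∫(u')²; dividing yields the same α.) With (π/L)² = π^2/4 and c = -11/8, the largest admissible constant is α = ((π/L)² + c)/((π/L)² + 1).
Simplifying, α = (-11/2 + π^2)/(4 + π^2).


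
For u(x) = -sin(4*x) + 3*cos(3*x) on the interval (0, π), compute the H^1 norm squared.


||u||_{H^1(0,π)}^2 = -480/7 + 107*π/2

u'(x) = -9*sin(3*x) - 4*cos(4*x).
Expand u² and (u')² and integrate term by term on (0, π), using: for integers n ≥ 1, ∫_0^π sin²(nx) dx = ∫_0^π cos²(nx) dx = π/2; for n ≠ n', ∫_0^π sin(nx)sin(n'x) dx = ∫_0^π cos(nx)cos(n'x) dx = 0; and by product-to-sum, ∫_0^π sin(nx)cos(n'x) dx = ½∫_0^π [sin((n+n')x) + sin((n−n')x)] dx, which is 0 when n+n' is even and 2n/(n²−n'²) when n+n' is odd (it need not vanish on (0, π)).
  u² squared terms: (-1)²·∫sin(4x)² dx = 1·π/2 = π/2;  (3)²·∫cos(3x)² dx = 9·π/2 = 9*π/2.
  u² cross terms: 2·(-1)·(3)·∫sin(4x)·cos(3x) dx = -6·(8/7) = -48/7.
  So ∫_0^π u² dx = π/2 + 9*π/2 − 48/7 = -48/7 + 5*π.
  (u')² squared terms: (-9)²·∫sin(3x)² dx = 81·π/2 = 81*π/2;  (-4)²·∫cos(4x)² dx = 16·π/2 = 8*π.
  (u')² cross terms: 2·(-9)·(-4)·∫sin(3x)·cos(4x) dx = 72·(-6/7) = -432/7.
  So ∫_0^π (u')² dx = 81*π/2 + 8*π − 432/7 = -432/7 + 97*π/2.
||u||_{H^1}^2 = (-48/7 + 5*π) + (-432/7 + 97*π/2) = -480/7 + 107*π/2.


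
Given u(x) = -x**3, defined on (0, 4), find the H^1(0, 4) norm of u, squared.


||u||_{H^1}^2 = 146432/35

The H^1 norm (squared) on an interval (0, L) is
  ||u||_{H^1}^2 = ∫_0^L u(x)^2 dx + ∫_0^L u'(x)^2 dx.
Compute u'(x) = -3*x**2.
Then u(x)^2 = x**6 and u'(x)^2 = 9*x**4.
Integrate each monomial from 0 to 4 using ∫_0^4 c·x^n dx = c·4^(n+1)/(n+1):
  ∫_0^4 u(x)^2 dx = ∫_0^4 (x^6) dx. Term by term:
    ∫_0^4 x^6 dx = 16384/7.
  ∫_0^4 u'(x)^2 dx = ∫_0^4 (9*x^4) dx. Term by term:
    ∫_0^4 9*x^4 dx = 9216/5.
Adding: ||u||_{H^1}^2 = 16384/7 + 9216/5 = 146432/35.


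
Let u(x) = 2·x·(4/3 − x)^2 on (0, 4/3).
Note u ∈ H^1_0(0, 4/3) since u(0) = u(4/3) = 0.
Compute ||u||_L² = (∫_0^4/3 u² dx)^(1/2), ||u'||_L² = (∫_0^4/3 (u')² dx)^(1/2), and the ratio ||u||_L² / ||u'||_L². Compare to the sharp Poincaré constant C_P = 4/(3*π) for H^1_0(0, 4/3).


||u||_L² / ||u'||_L² = 2*sqrt(14)/21 < C_P = 4/(3*π).

u(x) = 2·x·(4/3 − x)^2, so u'(x) = 6*x^2 - 32*x/3 + 32/9.
u(x) = 2·x·(4/3 − x)^2 vanishes at x = 0 and x = 4/3, so u ∈ H^1_0(0, 4/3). Differentiate via the product rule and integrate the resulting polynomials term by term.
  ∫_0^4/3 u² dx = ∫_0^4/3 (4*x^6 - 64*x^5/3 + 128*x^4/3 - 1024*x^3/27 + 1024*x^2/81) dx. Term by term:
    ∫_0^4/3 4*x^6 dx = 65536/15309;  ∫_0^4/3 -64*x^5/3 dx = -131072/6561;  ∫_0^4/3 128*x^4/3 dx = 131072/3645;
    ∫_0^4/3 -1024*x^3/27 dx = -65536/2187;  ∫_0^4/3 1024*x^2/81 dx = 65536/6561.
  Sum: 65536/15309 − 131072/6561 + 131072/3645 − 65536/2187 + 65536/6561 = 65536/229635.
  ∫_0^4/3 (u')² dx = ∫_0^4/3 (36*x^4 - 128*x^3 + 1408*x^2/9 - 2048*x/27 + 1024/81) dx. Term by term:
    ∫_0^4/3 36*x^4 dx = 4096/135;  ∫_0^4/3 -128*x^3 dx = -8192/81;  ∫_0^4/3 1408*x^2/9 dx = 90112/729;
    ∫_0^4/3 -2048*x/27 dx = -16384/243;  ∫_0^4/3 1024/81 dx = 4096/243.
  Sum: 4096/135 − 8192/81 + 90112/729 − 16384/243 + 4096/243 = 8192/3645.
∫_0^4/3 u² dx = 65536/229635, so ||u||_L² = 256*sqrt(35)/2835.
∫_0^4/3 (u')² dx = 8192/3645, so ||u'||_L² = 64*sqrt(10)/135.
Ratio ||u||_L² / ||u'||_L² = 2*sqrt(14)/21.
Sharp Poincaré constant on H^1_0(0, 4/3) is C_P = L/π = 4/(3*π), achieved by sin(3*π/4·x).
A polynomial bump cannot attain the sharp Poincaré constant (only the first sine eigenfunction does), so the ratio is strictly less than C_P, consistent with ||u||_L² ≤ C_P ||u'||_L².


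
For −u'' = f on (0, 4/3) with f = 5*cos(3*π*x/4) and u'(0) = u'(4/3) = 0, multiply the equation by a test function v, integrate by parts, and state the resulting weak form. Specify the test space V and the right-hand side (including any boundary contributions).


V = H^1(0, 4/3) (no boundary constraint on v; u is determined up to an additive constant); weak form: ∫_0^4/3 u'v' dx = ∫_0^4/3 (5*cos(3*π*x/4)) v dx for all v ∈ V.

Multiply both sides by a test function v and integrate from 0 to 4/3:
  ∫_0^4/3 −u''(x) v(x) dx = ∫_0^4/3 f(x) v(x) dx.
Integrate the LHS by parts once:
  ∫_0^4/3 −u'' v dx = −[u'(x) v(x)]_0^4/3 + ∫_0^4/3 u'(x) v'(x) dx.
Thus ∫_0^4/3 u'(x) v'(x) dx = ∫_0^4/3 f(x) v(x) dx + [u'(x) v(x)]_0^4/3.
Choose V so that boundary terms are either known or forced to vanish.
u has homogeneous Neumann: u'(0) = u'(4/3) = 0. So [u' v]_0^4/3 = 0·v(4/3) − 0·v(0) = 0 for any v; take V = H^1(0, 4/3).
Weak formulation: find u (satisfying any essential BC) such that ∫_0^4/3 u'(x) v'(x) dx = ∫_0^4/3 f v dx for all v ∈ V (homogeneous Neumann, so boundary terms vanish).
Substituting f(x) = 5*cos(3*π*x/4), the right-hand side is ∫_0^4/3 (5*cos(3*π*x/4)) v dx.
Compatibility check (pure Neumann): taking v ≡ 1 ∈ V gives 0 = ∫_0^4/3 f dx + (0) − (0), i.e. ∫_0^4/3 f dx must equal u'(0) − u'(4/3) = 0. Indeed ∫_0^4/3 (5*cos(3*π*x/4)) dx = 0, so the data are compatible. The solution is then unique only up to an additive constant (fix it e.g. by requiring ∫_0^4/3 u dx = 0).


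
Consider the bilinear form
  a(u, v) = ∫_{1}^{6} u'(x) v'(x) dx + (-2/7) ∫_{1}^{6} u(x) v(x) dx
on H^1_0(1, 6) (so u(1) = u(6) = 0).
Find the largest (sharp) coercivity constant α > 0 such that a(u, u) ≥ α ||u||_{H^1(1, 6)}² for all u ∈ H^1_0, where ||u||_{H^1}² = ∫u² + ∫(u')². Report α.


α = (-50/7 + π^2)/(π^2 + 25)

Coercivity of a(·,·) on H^1_0(1, 6) means a(u, u) ≥ α ||u||_{H^1}² for every u ∈ H^1_0.
The interval has length L = 5, and Poincaré/coercivity depend only on L. Here a(u, u) = ∫(u')² + (-2/7)·∫u².
Here c = -2/7 < 0 with |c| < (π/L)² = π^2/25, so coercivity still holds. The condition a(u,u) ≥ α||u||_{H^1}² reads (1−α)∫(u')² ≥ (α−c)∫u². Any admissible α is ≤ 1 (rapidly oscillating u have ∫u²/∫(u')² → 0), and α = 1 would force 0 ≥ (1−c)∫u², impossible since c < 1; so 1−α > 0. By the sharp Poincaré inequality on H^1_0 of an interval of length L, ∫(u')² ≥ (π/L)²∫u² with equality for the first sine mode sin(π(x−x₀)/L) (x₀ the left endpoint), so the inequality holds for all u iff (1−α)(π/L)² ≥ α − c, i.e. α ≤ ((π/L)² + c)/((π/L)² + 1) = (1 + c(L/π)²)/(1 + (L/π)²). (Direct route, valid since c ≤ 0: Poincaré gives c∫u² ≥ c(L/π)²∫(u')², so a(u,u) ≥ (1 + c(L/π)²)∫(u')², while ||u||_{H^1}² ≤ (1 + (L/π)²)∫(u')²; dividing yields the same α.) With (π/L)² = π^2/25 and c = -2/7, the largest admissible constant is α = ((π/L)² + c)/((π/L)² + 1).
Simplifying, α = (-50/7 + π^2)/(π^2 + 25).


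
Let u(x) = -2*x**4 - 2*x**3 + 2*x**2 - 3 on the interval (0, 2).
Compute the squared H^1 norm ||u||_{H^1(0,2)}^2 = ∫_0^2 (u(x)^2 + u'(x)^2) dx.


||u||_{H^1}^2 = 733078/315

The H^1 norm (squared) on an interval (0, L) is
  ||u||_{H^1}^2 = ∫_0^L u(x)^2 dx + ∫_0^L u'(x)^2 dx.
Compute u'(x) = -8*x**3 - 6*x**2 + 4*x.
Then u(x)^2 = 4*x**8 + 8*x**7 - 4*x**6 - 8*x**5 + 16*x**4 + 12*x**3 - 12*x**2 + 9 and u'(x)^2 = 64*x**6 + 96*x**5 - 28*x**4 - 48*x**3 + 16*x**2.
Integrate each monomial from 0 to 2 using ∫_0^2 c·x^n dx = c·2^(n+1)/(n+1):
  ∫_0^2 u(x)^2 dx = ∫_0^2 (4*x^8 + 8*x^7 - 4*x^6 - 8*x^5 + 16*x^4 + 12*x^3 - 12*x^2 + 9) dx. Term by term:
    ∫_0^2 4*x^8 dx = 2048/9;  ∫_0^2 8*x^7 dx = 256;  ∫_0^2 -4*x^6 dx = -512/7;
    ∫_0^2 -8*x^5 dx = -256/3;  ∫_0^2 16*x^4 dx = 512/5;  ∫_0^2 12*x^3 dx = 48;
    ∫_0^2 -12*x^2 dx = -32;  ∫_0^2 9 dx = 18.
  Sum: 2048/9 + 256 − 512/7 − 256/3 + 512/5 + 48 − 32 + 18 = 145366/315.
  ∫_0^2 u'(x)^2 dx = ∫_0^2 (64*x^6 + 96*x^5 - 28*x^4 - 48*x^3 + 16*x^2) dx. Term by term:
    ∫_0^2 64*x^6 dx = 8192/7;  ∫_0^2 96*x^5 dx = 1024;  ∫_0^2 -28*x^4 dx = -896/5;
    ∫_0^2 -48*x^3 dx = -192;  ∫_0^2 16*x^2 dx = 128/3.
  Sum: 8192/7 + 1024 − 896/5 − 192 + 128/3 = 195904/105.
Adding: ||u||_{H^1}^2 = 145366/315 + 195904/105 = 733078/315.


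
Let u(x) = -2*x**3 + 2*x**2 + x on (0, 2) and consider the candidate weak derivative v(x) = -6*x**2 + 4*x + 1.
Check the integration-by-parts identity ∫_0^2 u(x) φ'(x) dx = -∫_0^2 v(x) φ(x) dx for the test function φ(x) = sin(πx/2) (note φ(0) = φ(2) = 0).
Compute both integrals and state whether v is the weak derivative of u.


LHS = -192/π^3 + 28/π, RHS = -192/π^3 + 28/π. Yes, v = u' weakly.

u(x) = -2*x**3 + 2*x**2 + x, classical derivative u'(x) = -6*x**2 + 4*x + 1.
φ(x) = sin(πx/2), so φ'(x) = π*cos(π*x/2)/2.
Note φ(0) = φ(2) = 0, so the boundary term u·φ vanishes.
LHS = ∫_0^2 u(x) φ'(x) dx = ∫_0^2 (-π*x^3*cos(π*x/2) + π*x^2*cos(π*x/2) + π*x*cos(π*x/2)/2) dx. Term by term:
  ∫_0^2 π*x^2*cos(π*x/2) dx = -16/π;  ∫_0^2 π*x*cos(π*x/2)/2 dx = -4/π;  ∫_0^2 -π*x^3*cos(π*x/2) dx = -192/π^3 + 48/π.
Sum: -16/π − 4/π + -192/π^3 + 48/π = -192/π^3 + 28/π.
So LHS = -192/π^3 + 28/π.
∫_0^2 v(x) φ(x) dx = ∫_0^2 (-6*x^2*sin(π*x/2) + 4*x*sin(π*x/2) + sin(π*x/2)) dx. Term by term:
  ∫_0^2 -6*x^2*sin(π*x/2) dx = -48/π + 192/π^3;  ∫_0^2 4*x*sin(π*x/2) dx = 16/π;  ∫_0^2 sin(π*x/2) dx = 4/π.
Sum: -48/π + 192/π^3 + 16/π + 4/π = -28/π + 192/π^3.
So RHS = -∫_0^2 v(x) φ(x) dx = -192/π^3 + 28/π.
LHS = RHS, so the identity holds for this test φ.
Moreover u is smooth here and v(x) = u'(x) = -6*x**2 + 4*x + 1 pointwise, so the identity holds for every test function. Hence v is the weak derivative of u.


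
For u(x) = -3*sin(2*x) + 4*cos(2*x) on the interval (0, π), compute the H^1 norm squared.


||u||_{H^1(0,π)}^2 = 125*π/2

u'(x) = -8*sin(2*x) - 6*cos(2*x).
Expand u² and (u')² and integrate term by term on (0, π), using: for integers n ≥ 1, ∫_0^π sin²(nx) dx = ∫_0^π cos²(nx) dx = π/2; for n ≠ n', ∫_0^π sin(nx)sin(n'x) dx = ∫_0^π cos(nx)cos(n'x) dx = 0; and by product-to-sum, ∫_0^π sin(nx)cos(n'x) dx = ½∫_0^π [sin((n+n')x) + sin((n−n')x)] dx, which is 0 when n+n' is even and 2n/(n²−n'²) when n+n' is odd (it need not vanish on (0, π)).
  u² squared terms: (-3)²·∫sin(2x)² dx = 9·π/2 = 9*π/2;  (4)²·∫cos(2x)² dx = 16·π/2 = 8*π.
  u² cross terms: 2·(-3)·(4)·∫sin(2x)·cos(2x) dx = -24·(0) = 0.
  So ∫_0^π u² dx = 9*π/2 + 8*π + 0 = 25*π/2.
  (u')² squared terms: (-8)²·∫sin(2x)² dx = 64·π/2 = 32*π;  (-6)²·∫cos(2x)² dx = 36·π/2 = 18*π.
  (u')² cross terms: 2·(-8)·(-6)·∫sin(2x)·cos(2x) dx = 96·(0) = 0.
  So ∫_0^π (u')² dx = 32*π + 18*π + 0 = 50*π.
||u||_{H^1}^2 = (25*π/2) + (50*π) = 125*π/2.


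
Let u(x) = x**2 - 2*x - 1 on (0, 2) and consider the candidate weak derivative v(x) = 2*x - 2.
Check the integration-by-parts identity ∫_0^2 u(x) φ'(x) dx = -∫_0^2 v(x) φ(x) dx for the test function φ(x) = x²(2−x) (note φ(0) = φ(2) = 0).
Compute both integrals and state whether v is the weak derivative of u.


LHS = -8/15, RHS = -8/15. Yes, v = u' weakly.

u(x) = x**2 - 2*x - 1, classical derivative u'(x) = 2*x - 2.
φ(x) = x²(2−x), so φ'(x) = x*(4 - 3*x).
Note φ(0) = φ(2) = 0, so the boundary term u·φ vanishes.
LHS = ∫_0^2 u(x) φ'(x) dx = ∫_0^2 (-3*x^4 + 10*x^3 - 5*x^2 - 4*x) dx. Term by term:
  ∫_0^2 -3*x^4 dx = -96/5;  ∫_0^2 10*x^3 dx = 40;  ∫_0^2 -5*x^2 dx = -40/3;
  ∫_0^2 -4*x dx = -8.
Sum: -96/5 + 40 − 40/3 − 8 = -8/15.
So LHS = -8/15.
∫_0^2 v(x) φ(x) dx = ∫_0^2 (-2*x^4 + 6*x^3 - 4*x^2) dx. Term by term:
  ∫_0^2 -2*x^4 dx = -64/5;  ∫_0^2 6*x^3 dx = 24;  ∫_0^2 -4*x^2 dx = -32/3.
Sum: -64/5 + 24 − 32/3 = 8/15.
So RHS = -∫_0^2 v(x) φ(x) dx = -8/15.
LHS = RHS, so the identity holds for this test φ.
Moreover u is smooth here and v(x) = u'(x) = 2*x - 2 pointwise, so the identity holds for every test function. Hence v is the weak derivative of u.


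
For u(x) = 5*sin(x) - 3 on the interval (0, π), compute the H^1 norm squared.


||u||_{H^1(0,π)}^2 = -60 + 34*π

u'(x) = 5*cos(x).
Expand u² and (u')² and integrate term by term on (0, π), using: for integers n ≥ 1, ∫_0^π sin²(nx) dx = ∫_0^π cos²(nx) dx = π/2; for n ≠ n', ∫_0^π sin(nx)sin(n'x) dx = ∫_0^π cos(nx)cos(n'x) dx = 0; and by product-to-sum, ∫_0^π sin(nx)cos(n'x) dx = ½∫_0^π [sin((n+n')x) + sin((n−n')x)] dx, which is 0 when n+n' is even and 2n/(n²−n'²) when n+n' is odd (it need not vanish on (0, π)). For the constant mode: ∫_0^π 1 dx = π, ∫_0^π cos(nx) dx = 0, ∫_0^π sin(nx) dx = (1−(−1)^n)/n.
  u² squared terms: (-3)²·∫1 dx = 9·π = 9*π;  (5)²·∫sin(x)² dx = 25·π/2 = 25*π/2.
  u² cross terms: 2·(-3)·(5)·∫1·sin(x) dx = -30·(2) = -60.
  So ∫_0^π u² dx = 9*π + 25*π/2 − 60 = -60 + 43*π/2.
  (u')² squared terms: (5)²·∫cos(x)² dx = 25·π/2 = 25*π/2.
  So ∫_0^π (u')² dx = 25*π/2.
||u||_{H^1}^2 = (-60 + 43*π/2) + (25*π/2) = -60 + 34*π.


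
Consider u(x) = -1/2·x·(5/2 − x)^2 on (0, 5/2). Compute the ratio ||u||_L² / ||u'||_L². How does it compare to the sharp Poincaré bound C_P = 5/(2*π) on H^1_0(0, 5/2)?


||u||_L² / ||u'||_L² = 5*sqrt(14)/28 < C_P = 5/(2*π).

u(x) = -1/2·x·(5/2 − x)^2, so u'(x) = (5 - 6*x)*(2*x - 5)/8.
u(x) = -1/2·x·(5/2 − x)^2 vanishes at x = 0 and x = 5/2, so u ∈ H^1_0(0, 5/2). Differentiate via the product rule and integrate the resulting polynomials term by term.
  ∫_0^5/2 u² dx = ∫_0^5/2 (x^6/4 - 5*x^5/2 + 75*x^4/8 - 125*x^3/8 + 625*x^2/64) dx. Term by term:
    ∫_0^5/2 x^6/4 dx = 78125/3584;  ∫_0^5/2 -5*x^5/2 dx = -78125/768;  ∫_0^5/2 75*x^4/8 dx = 46875/256;
    ∫_0^5/2 -125*x^3/8 dx = -78125/512;  ∫_0^5/2 625*x^2/64 dx = 78125/1536.
  Sum: 78125/3584 − 78125/768 + 46875/256 − 78125/512 + 78125/1536 = 15625/10752.
  ∫_0^5/2 (u')² dx = ∫_0^5/2 (9*x^4/4 - 15*x^3 + 275*x^2/8 - 125*x/4 + 625/64) dx. Term by term:
    ∫_0^5/2 9*x^4/4 dx = 5625/128;  ∫_0^5/2 -15*x^3 dx = -9375/64;  ∫_0^5/2 275*x^2/8 dx = 34375/192;
    ∫_0^5/2 -125*x/4 dx = -3125/32;  ∫_0^5/2 625/64 dx = 3125/128.
  Sum: 5625/128 − 9375/64 + 34375/192 − 3125/32 + 3125/128 = 625/192.
∫_0^5/2 u² dx = 15625/10752, so ||u||_L² = 125*sqrt(42)/672.
∫_0^5/2 (u')² dx = 625/192, so ||u'||_L² = 25*sqrt(3)/24.
Ratio ||u||_L² / ||u'||_L² = 5*sqrt(14)/28.
Sharp Poincaré constant on H^1_0(0, 5/2) is C_P = L/π = 5/(2*π), achieved by sin(2*π/5·x).
A polynomial bump cannot attain the sharp Poincaré constant (only the first sine eigenfunction does), so the ratio is strictly less than C_P, consistent with ||u||_L² ≤ C_P ||u'||_L².


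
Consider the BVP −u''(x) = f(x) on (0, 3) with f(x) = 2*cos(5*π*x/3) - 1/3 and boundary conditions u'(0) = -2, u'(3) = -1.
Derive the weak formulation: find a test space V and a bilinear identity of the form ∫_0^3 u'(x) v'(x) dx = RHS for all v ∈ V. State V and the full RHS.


V = H^1(0, 3) (v unrestricted at boundary; u is determined up to an additive constant); weak form: ∫_0^3 u'v' dx = ∫_0^3 (2*cos(5*π*x/3) - 1/3) v dx − v(3) + 2·v(0) for all v ∈ V.

Multiply both sides by a test function v and integrate from 0 to 3:
  ∫_0^3 −u''(x) v(x) dx = ∫_0^3 f(x) v(x) dx.
Integrate the LHS by parts once:
  ∫_0^3 −u'' v dx = −[u'(x) v(x)]_0^3 + ∫_0^3 u'(x) v'(x) dx.
Thus ∫_0^3 u'(x) v'(x) dx = ∫_0^3 f(x) v(x) dx + [u'(x) v(x)]_0^3.
Choose V so that boundary terms are either known or forced to vanish.
u has inhomogeneous Neumann u'(0) = -2, u'(3) = -1. [u' v]_0^3 = (-1)·v(3) − (-2)·v(0) = − v(3) + 2·v(0). Take V = H^1(0, 3); boundary term becomes part of RHS.
Weak formulation: find u (satisfying any essential BC) such that ∫_0^3 u'(x) v'(x) dx = ∫_0^3 f v dx − v(3) + 2·v(0) for all v ∈ V (Neumann data are natural BCs: they enter the RHS as boundary terms).
Substituting f(x) = 2*cos(5*π*x/3) - 1/3, the right-hand side is ∫_0^3 (2*cos(5*π*x/3) - 1/3) v dx − v(3) + 2·v(0).
Compatibility check (pure Neumann): taking v ≡ 1 ∈ V gives 0 = ∫_0^3 f dx + (-1) − (-2), i.e. ∫_0^3 f dx must equal u'(0) − u'(3) = -1. Indeed ∫_0^3 (2*cos(5*π*x/3) - 1/3) dx = -1, so the data are compatible. The solution is then unique only up to an additive constant (fix it e.g. by requiring ∫_0^3 u dx = 0).


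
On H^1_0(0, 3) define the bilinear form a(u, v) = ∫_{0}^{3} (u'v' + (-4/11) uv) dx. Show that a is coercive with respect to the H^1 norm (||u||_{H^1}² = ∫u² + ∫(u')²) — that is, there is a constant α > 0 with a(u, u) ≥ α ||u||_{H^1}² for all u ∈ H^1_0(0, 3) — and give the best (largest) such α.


α = (-36/11 + π^2)/(9 + π^2)

Coercivity of a(·,·) on H^1_0(0, 3) means a(u, u) ≥ α ||u||_{H^1}² for every u ∈ H^1_0.
The interval has length L = 3, and Poincaré/coercivity depend only on L. Here a(u, u) = ∫(u')² + (-4/11)·∫u².
Here c = -4/11 < 0 with |c| < (π/L)² = π^2/9, so coercivity still holds. The condition a(u,u) ≥ α||u||_{H^1}² reads (1−α)∫(u')² ≥ (α−c)∫u². Any admissible α is ≤ 1 (rapidly oscillating u have ∫u²/∫(u')² → 0), and α = 1 would force 0 ≥ (1−c)∫u², impossible since c < 1; so 1−α > 0. By the sharp Poincaré inequality on H^1_0 of an interval of length L, ∫(u')² ≥ (π/L)²∫u² with equality for the first sine mode sin(π(x−x₀)/L) (x₀ the left endpoint), so the inequality holds for all u iff (1−α)(π/L)² ≥ α − c, i.e. α ≤ ((π/L)² + c)/((π/L)² + 1) = (1 + c(L/π)²)/(1 + (L/π)²). (Direct route, valid since c ≤ 0: Poincaré gives c∫u² ≥ c(L/π)²∫(u')², so a(u,u) ≥ (1 + c(L/π)²)∫(u')², while ||u||_{H^1}² ≤ (1 + (L/π)²)∫(u')²; dividing yields the same α.) With (π/L)² = π^2/9 and c = -4/11, the largest admissible constant is α = ((π/L)² + c)/((π/L)² + 1).
Simplifying, α = (-36/11 + π^2)/(9 + π^2).


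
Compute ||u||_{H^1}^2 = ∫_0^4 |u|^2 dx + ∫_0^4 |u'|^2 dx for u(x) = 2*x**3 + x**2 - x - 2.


||u||_{H^1}^2 = 683644/35

The H^1 norm (squared) on an interval (0, L) is
  ||u||_{H^1}^2 = ∫_0^L u(x)^2 dx + ∫_0^L u'(x)^2 dx.
Compute u'(x) = 6*x**2 + 2*x - 1.
Then u(x)^2 = 4*x**6 + 4*x**5 - 3*x**4 - 10*x**3 - 3*x**2 + 4*x + 4 and u'(x)^2 = 36*x**4 + 24*x**3 - 8*x**2 - 4*x + 1.
Integrate each monomial from 0 to 4 using ∫_0^4 c·x^n dx = c·4^(n+1)/(n+1):
  ∫_0^4 u(x)^2 dx = ∫_0^4 (4*x^6 + 4*x^5 - 3*x^4 - 10*x^3 - 3*x^2 + 4*x + 4) dx. Term by term:
    ∫_0^4 4*x^6 dx = 65536/7;  ∫_0^4 4*x^5 dx = 8192/3;  ∫_0^4 -3*x^4 dx = -3072/5;
    ∫_0^4 -10*x^3 dx = -640;  ∫_0^4 -3*x^2 dx = -64;  ∫_0^4 4*x dx = 32;
    ∫_0^4 4 dx = 16.
  Sum: 65536/7 + 8192/3 − 3072/5 − 640 − 64 + 32 + 16 = 1136368/105.
  ∫_0^4 u'(x)^2 dx = ∫_0^4 (36*x^4 + 24*x^3 - 8*x^2 - 4*x + 1) dx. Term by term:
    ∫_0^4 36*x^4 dx = 36864/5;  ∫_0^4 24*x^3 dx = 1536;  ∫_0^4 -8*x^2 dx = -512/3;
    ∫_0^4 -4*x dx = -32;  ∫_0^4 1 dx = 4.
  Sum: 36864/5 + 1536 − 512/3 − 32 + 4 = 130652/15.
Adding: ||u||_{H^1}^2 = 1136368/105 + 130652/15 = 683644/35.


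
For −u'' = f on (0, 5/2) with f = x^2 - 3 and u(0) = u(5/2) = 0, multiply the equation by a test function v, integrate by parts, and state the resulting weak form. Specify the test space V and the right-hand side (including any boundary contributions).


V = H^1_0(0, 5/2) (so v(0) = v(5/2) = 0); weak form: ∫_0^5/2 u'v' dx = ∫_0^5/2 (x^2 - 3) v dx for all v ∈ V.

Multiply both sides by a test function v and integrate from 0 to 5/2:
  ∫_0^5/2 −u''(x) v(x) dx = ∫_0^5/2 f(x) v(x) dx.
Integrate the LHS by parts once:
  ∫_0^5/2 −u'' v dx = −[u'(x) v(x)]_0^5/2 + ∫_0^5/2 u'(x) v'(x) dx.
Thus ∫_0^5/2 u'(x) v'(x) dx = ∫_0^5/2 f(x) v(x) dx + [u'(x) v(x)]_0^5/2.
Choose V so that boundary terms are either known or forced to vanish.
u is Dirichlet: u(0) = u(5/2) = 0. Let V = H^1_0(0, 5/2); then v(0) = v(5/2) = 0, and [u' v]_0^5/2 = 0.
Weak formulation: find u (satisfying any essential BC) such that ∫_0^5/2 u'(x) v'(x) dx = ∫_0^5/2 f v dx for all v ∈ V.
Substituting f(x) = x^2 - 3, the right-hand side is ∫_0^5/2 (x^2 - 3) v dx.


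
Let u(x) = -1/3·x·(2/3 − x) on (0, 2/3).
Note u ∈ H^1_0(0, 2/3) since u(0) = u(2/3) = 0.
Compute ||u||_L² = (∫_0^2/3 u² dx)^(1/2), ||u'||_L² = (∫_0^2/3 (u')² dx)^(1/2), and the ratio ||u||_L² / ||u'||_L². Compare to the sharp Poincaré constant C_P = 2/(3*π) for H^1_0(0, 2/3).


||u||_L² / ||u'||_L² = sqrt(10)/15 < C_P = 2/(3*π).

u(x) = -1/3·x·(2/3 − x), so u'(x) = 2*x/3 - 2/9.
u(x) = -1/3·x·(2/3 − x) vanishes at x = 0 and x = 2/3, so u ∈ H^1_0(0, 2/3). Differentiate via the product rule and integrate the resulting polynomials term by term.
  ∫_0^2/3 u² dx = ∫_0^2/3 (x^4/9 - 4*x^3/27 + 4*x^2/81) dx. Term by term:
    ∫_0^2/3 x^4/9 dx = 32/10935;  ∫_0^2/3 -4*x^3/27 dx = -16/2187;  ∫_0^2/3 4*x^2/81 dx = 32/6561.
  Sum: 32/10935 − 16/2187 + 32/6561 = 16/32805.
  ∫_0^2/3 (u')² dx = ∫_0^2/3 (4*x^2/9 - 8*x/27 + 4/81) dx. Term by term:
    ∫_0^2/3 4*x^2/9 dx = 32/729;  ∫_0^2/3 -8*x/27 dx = -16/243;  ∫_0^2/3 4/81 dx = 8/243.
  Sum: 32/729 − 16/243 + 8/243 = 8/729.
∫_0^2/3 u² dx = 16/32805, so ||u||_L² = 4*sqrt(5)/405.
∫_0^2/3 (u')² dx = 8/729, so ||u'||_L² = 2*sqrt(2)/27.
Ratio ||u||_L² / ||u'||_L² = sqrt(10)/15.
Sharp Poincaré constant on H^1_0(0, 2/3) is C_P = L/π = 2/(3*π), achieved by sin(3*π/2·x).
A polynomial bump cannot attain the sharp Poincaré constant (only the first sine eigenfunction does), so the ratio is strictly less than C_P, consistent with ||u||_L² ≤ C_P ||u'||_L².


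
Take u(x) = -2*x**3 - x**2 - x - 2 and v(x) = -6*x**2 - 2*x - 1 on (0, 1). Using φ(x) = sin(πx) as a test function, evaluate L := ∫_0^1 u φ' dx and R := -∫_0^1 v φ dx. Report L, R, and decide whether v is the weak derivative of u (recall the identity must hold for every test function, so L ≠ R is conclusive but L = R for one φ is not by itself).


LHS = -24/π^3 + 10/π, RHS = -24/π^3 + 10/π. Yes, v = u' weakly.

u(x) = -2*x**3 - x**2 - x - 2, classical derivative u'(x) = -6*x**2 - 2*x - 1.
φ(x) = sin(πx), so φ'(x) = π*cos(π*x).
Note φ(0) = φ(1) = 0, so the boundary term u·φ vanishes.
LHS = ∫_0^1 u(x) φ'(x) dx = ∫_0^1 (-2*π*x^3*cos(π*x) - π*x^2*cos(π*x) - π*x*cos(π*x) - 2*π*cos(π*x)) dx. Term by term:
  ∫_0^1 -2*π*cos(π*x) dx = 0;  ∫_0^1 -π*x*cos(π*x) dx = 2/π;  ∫_0^1 -π*x^2*cos(π*x) dx = 2/π;
  ∫_0^1 -2*π*x^3*cos(π*x) dx = -24/π^3 + 6/π.
Sum: 0 + 2/π + 2/π + -24/π^3 + 6/π = -24/π^3 + 10/π.
So LHS = -24/π^3 + 10/π.
∫_0^1 v(x) φ(x) dx = ∫_0^1 (-6*x^2*sin(π*x) - 2*x*sin(π*x) - sin(π*x)) dx. Term by term:
  ∫_0^1 -sin(π*x) dx = -2/π;  ∫_0^1 -6*x^2*sin(π*x) dx = -6/π + 24/π^3;  ∫_0^1 -2*x*sin(π*x) dx = -2/π.
Sum: -2/π + -6/π + 24/π^3 − 2/π = -10/π + 24/π^3.
So RHS = -∫_0^1 v(x) φ(x) dx = -24/π^3 + 10/π.
LHS = RHS, so the identity holds for this test φ.
Moreover u is smooth here and v(x) = u'(x) = -6*x**2 - 2*x - 1 pointwise, so the identity holds for every test function. Hence v is the weak derivative of u.


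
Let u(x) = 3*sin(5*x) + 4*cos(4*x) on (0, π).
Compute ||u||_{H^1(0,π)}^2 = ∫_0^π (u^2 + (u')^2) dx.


||u||_{H^1(0,π)}^2 = 1360/3 + 253*π

u'(x) = -16*sin(4*x) + 15*cos(5*x).
Expand u² and (u')² and integrate term by term on (0, π), using: for integers n ≥ 1, ∫_0^π sin²(nx) dx = ∫_0^π cos²(nx) dx = π/2; for n ≠ n', ∫_0^π sin(nx)sin(n'x) dx = ∫_0^π cos(nx)cos(n'x) dx = 0; and by product-to-sum, ∫_0^π sin(nx)cos(n'x) dx = ½∫_0^π [sin((n+n')x) + sin((n−n')x)] dx, which is 0 when n+n' is even and 2n/(n²−n'²) when n+n' is odd (it need not vanish on (0, π)).
  u² squared terms: (3)²·∫sin(5x)² dx = 9·π/2 = 9*π/2;  (4)²·∫cos(4x)² dx = 16·π/2 = 8*π.
  u² cross terms: 2·(3)·(4)·∫sin(5x)·cos(4x) dx = 24·(10/9) = 80/3.
  So ∫_0^π u² dx = 9*π/2 + 8*π + 80/3 = 80/3 + 25*π/2.
  (u')² squared terms: (-16)²·∫sin(4x)² dx = 256·π/2 = 128*π;  (15)²·∫cos(5x)² dx = 225·π/2 = 225*π/2.
  (u')² cross terms: 2·(-16)·(15)·∫sin(4x)·cos(5x) dx = -480·(-8/9) = 1280/3.
  So ∫_0^π (u')² dx = 128*π + 225*π/2 + 1280/3 = 1280/3 + 481*π/2.
||u||_{H^1}^2 = (80/3 + 25*π/2) + (1280/3 + 481*π/2) = 1360/3 + 253*π.


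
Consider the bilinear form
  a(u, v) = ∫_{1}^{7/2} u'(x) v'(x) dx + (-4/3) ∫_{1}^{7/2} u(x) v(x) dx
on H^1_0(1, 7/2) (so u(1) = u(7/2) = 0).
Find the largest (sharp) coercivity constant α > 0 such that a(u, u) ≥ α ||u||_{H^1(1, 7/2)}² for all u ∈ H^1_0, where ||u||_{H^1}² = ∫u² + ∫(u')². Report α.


α = 4*(-25 + 3*π^2)/(3*(25 + 4*π^2))

Coercivity of a(·,·) on H^1_0(1, 7/2) means a(u, u) ≥ α ||u||_{H^1}² for every u ∈ H^1_0.
The interval has length L = 5/2, and Poincaré/coercivity depend only on L. Here a(u, u) = ∫(u')² + (-4/3)·∫u².
Here c = -4/3 < 0 with |c| < (π/L)² = 4*π^2/25, so coercivity still holds. The condition a(u,u) ≥ α||u||_{H^1}² reads (1−α)∫(u')² ≥ (α−c)∫u². Any admissible α is ≤ 1 (rapidly oscillating u have ∫u²/∫(u')² → 0), and α = 1 would force 0 ≥ (1−c)∫u², impossible since c < 1; so 1−α > 0. By the sharp Poincaré inequality on H^1_0 of an interval of length L, ∫(u')² ≥ (π/L)²∫u² with equality for the first sine mode sin(π(x−x₀)/L) (x₀ the left endpoint), so the inequality holds for all u iff (1−α)(π/L)² ≥ α − c, i.e. α ≤ ((π/L)² + c)/((π/L)² + 1) = (1 + c(L/π)²)/(1 + (L/π)²). (Direct route, valid since c ≤ 0: Poincaré gives c∫u² ≥ c(L/π)²∫(u')², so a(u,u) ≥ (1 + c(L/π)²)∫(u')², while ||u||_{H^1}² ≤ (1 + (L/π)²)∫(u')²; dividing yields the same α.) With (π/L)² = 4*π^2/25 and c = -4/3, the largest admissible constant is α = ((π/L)² + c)/((π/L)² + 1).
Simplifying, α = 4*(-25 + 3*π^2)/(3*(25 + 4*π^2)).


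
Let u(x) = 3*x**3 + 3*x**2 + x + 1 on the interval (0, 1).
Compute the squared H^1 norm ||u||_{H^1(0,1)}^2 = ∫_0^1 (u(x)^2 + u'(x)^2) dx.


||u||_{H^1}^2 = 8696/105

The H^1 norm (squared) on an interval (0, L) is
  ||u||_{H^1}^2 = ∫_0^L u(x)^2 dx + ∫_0^L u'(x)^2 dx.
Compute u'(x) = 9*x**2 + 6*x + 1.
Then u(x)^2 = 9*x**6 + 18*x**5 + 15*x**4 + 12*x**3 + 7*x**2 + 2*x + 1 and u'(x)^2 = 81*x**4 + 108*x**3 + 54*x**2 + 12*x + 1.
Integrate each monomial from 0 to 1 using ∫_0^1 c·x^n dx = c·1^(n+1)/(n+1):
  ∫_0^1 u(x)^2 dx = ∫_0^1 (9*x^6 + 18*x^5 + 15*x^4 + 12*x^3 + 7*x^2 + 2*x + 1) dx. Term by term:
    ∫_0^1 9*x^6 dx = 9/7;  ∫_0^1 18*x^5 dx = 3;  ∫_0^1 15*x^4 dx = 3;
    ∫_0^1 12*x^3 dx = 3;  ∫_0^1 7*x^2 dx = 7/3;  ∫_0^1 2*x dx = 1;
    ∫_0^1 1 dx = 1.
  Sum: 9/7 + 3 + 3 + 3 + 7/3 + 1 + 1 = 307/21.
  ∫_0^1 u'(x)^2 dx = ∫_0^1 (81*x^4 + 108*x^3 + 54*x^2 + 12*x + 1) dx. Term by term:
    ∫_0^1 81*x^4 dx = 81/5;  ∫_0^1 108*x^3 dx = 27;  ∫_0^1 54*x^2 dx = 18;
    ∫_0^1 12*x dx = 6;  ∫_0^1 1 dx = 1.
  Sum: 81/5 + 27 + 18 + 6 + 1 = 341/5.
Adding: ||u||_{H^1}^2 = 307/21 + 341/5 = 8696/105.


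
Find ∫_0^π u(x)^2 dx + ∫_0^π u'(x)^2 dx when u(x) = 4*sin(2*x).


||u||_{H^1(0,π)}^2 = 40*π

u'(x) = 8*cos(2*x).
Expand u² and (u')² and integrate term by term on (0, π), using: for integers n ≥ 1, ∫_0^π sin²(nx) dx = ∫_0^π cos²(nx) dx = π/2; for n ≠ n', ∫_0^π sin(nx)sin(n'x) dx = ∫_0^π cos(nx)cos(n'x) dx = 0; and by product-to-sum, ∫_0^π sin(nx)cos(n'x) dx = ½∫_0^π [sin((n+n')x) + sin((n−n')x)] dx, which is 0 when n+n' is even and 2n/(n²−n'²) when n+n' is odd (it need not vanish on (0, π)).
  u² squared terms: (4)²·∫sin(2x)² dx = 16·π/2 = 8*π.
  So ∫_0^π u² dx = 8*π.
  (u')² squared terms: (8)²·∫cos(2x)² dx = 64·π/2 = 32*π.
  So ∫_0^π (u')² dx = 32*π.
||u||_{H^1}^2 = (8*π) + (32*π) = 40*π.


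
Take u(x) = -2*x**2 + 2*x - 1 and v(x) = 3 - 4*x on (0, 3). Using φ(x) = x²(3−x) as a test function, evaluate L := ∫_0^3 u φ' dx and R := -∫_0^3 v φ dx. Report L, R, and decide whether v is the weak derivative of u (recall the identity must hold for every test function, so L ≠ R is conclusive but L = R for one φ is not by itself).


LHS = 351/10, RHS = 567/20. No, v is not the weak derivative of u.

u(x) = -2*x**2 + 2*x - 1, classical derivative u'(x) = 2 - 4*x.
φ(x) = x²(3−x), so φ'(x) = 3*x*(2 - x).
Note φ(0) = φ(3) = 0, so the boundary term u·φ vanishes.
LHS = ∫_0^3 u(x) φ'(x) dx = ∫_0^3 (6*x^4 - 18*x^3 + 15*x^2 - 6*x) dx. Term by term:
  ∫_0^3 6*x^4 dx = 1458/5;  ∫_0^3 -18*x^3 dx = -729/2;  ∫_0^3 15*x^2 dx = 135;
  ∫_0^3 -6*x dx = -27.
Sum: 1458/5 − 729/2 + 135 − 27 = 351/10.
So LHS = 351/10.
∫_0^3 v(x) φ(x) dx = ∫_0^3 (4*x^4 - 15*x^3 + 9*x^2) dx. Term by term:
  ∫_0^3 4*x^4 dx = 972/5;  ∫_0^3 -15*x^3 dx = -1215/4;  ∫_0^3 9*x^2 dx = 81.
Sum: 972/5 − 1215/4 + 81 = -567/20.
So RHS = -∫_0^3 v(x) φ(x) dx = 567/20.
LHS − RHS = 27/4 ≠ 0, so the identity fails.
(For a valid weak derivative the identity must hold for EVERY test function, in particular this one. The failure shows v is NOT the weak derivative of u.)
Correct weak derivative would be u'(x) = 2 - 4*x.


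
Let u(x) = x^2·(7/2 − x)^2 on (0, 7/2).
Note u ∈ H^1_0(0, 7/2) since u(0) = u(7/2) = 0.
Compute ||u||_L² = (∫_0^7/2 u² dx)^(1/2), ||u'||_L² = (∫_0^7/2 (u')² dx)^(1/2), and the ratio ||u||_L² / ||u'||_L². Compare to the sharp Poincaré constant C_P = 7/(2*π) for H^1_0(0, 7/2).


||u||_L² / ||u'||_L² = 7*sqrt(3)/12 < C_P = 7/(2*π).

u(x) = x^2·(7/2 − x)^2, so u'(x) = x*(2*x - 7)*(4*x - 7)/2.
u(x) = x^2·(7/2 − x)^2 vanishes at x = 0 and x = 7/2, so u ∈ H^1_0(0, 7/2). Differentiate via the product rule and integrate the resulting polynomials term by term.
  ∫_0^7/2 u² dx = ∫_0^7/2 (x^8 - 14*x^7 + 147*x^6/2 - 343*x^5/2 + 2401*x^4/16) dx. Term by term:
    ∫_0^7/2 x^8 dx = 40353607/4608;  ∫_0^7/2 -14*x^7 dx = -40353607/1024;  ∫_0^7/2 147*x^6/2 dx = 17294403/256;
    ∫_0^7/2 -343*x^5/2 dx = -40353607/768;  ∫_0^7/2 2401*x^4/16 dx = 40353607/2560.
  Sum: 40353607/4608 − 40353607/1024 + 17294403/256 − 40353607/768 + 40353607/2560 = 5764801/46080.
  ∫_0^7/2 (u')² dx = ∫_0^7/2 (16*x^6 - 168*x^5 + 637*x^4 - 1029*x^3 + 2401*x^2/4) dx. Term by term:
    ∫_0^7/2 16*x^6 dx = 117649/8;  ∫_0^7/2 -168*x^5 dx = -823543/16;  ∫_0^7/2 637*x^4 dx = 10706059/160;
    ∫_0^7/2 -1029*x^3 dx = -2470629/64;  ∫_0^7/2 2401*x^2/4 dx = 823543/96.
  Sum: 117649/8 − 823543/16 + 10706059/160 − 2470629/64 + 823543/96 = 117649/960.
∫_0^7/2 u² dx = 5764801/46080, so ||u||_L² = 2401*sqrt(5)/480.
∫_0^7/2 (u')² dx = 117649/960, so ||u'||_L² = 343*sqrt(15)/120.
Ratio ||u||_L² / ||u'||_L² = 7*sqrt(3)/12.
Sharp Poincaré constant on H^1_0(0, 7/2) is C_P = L/π = 7/(2*π), achieved by sin(2*π/7·x).
A polynomial bump cannot attain the sharp Poincaré constant (only the first sine eigenfunction does), so the ratio is strictly less than C_P, consistent with ||u||_L² ≤ C_P ||u'||_L².
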